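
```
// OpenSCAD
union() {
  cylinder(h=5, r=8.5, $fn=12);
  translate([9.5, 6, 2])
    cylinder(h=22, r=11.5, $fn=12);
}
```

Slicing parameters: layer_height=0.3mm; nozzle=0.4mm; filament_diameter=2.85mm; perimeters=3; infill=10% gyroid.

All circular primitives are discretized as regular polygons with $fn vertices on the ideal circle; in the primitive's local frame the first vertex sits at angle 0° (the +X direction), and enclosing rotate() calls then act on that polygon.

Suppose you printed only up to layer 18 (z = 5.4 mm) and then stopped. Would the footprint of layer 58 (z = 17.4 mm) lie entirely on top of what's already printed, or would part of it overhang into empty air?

entirely on top

Compare the two slices. At z = 5.4: the cylinder is not intersected at this z (z outside [0, 5]); the r=11.5 cylinder at (9.5, 6) gives a regular 12-gon of circumradius 11.5 (constant along its height) (area = (12/2)·11.500²·sin(360°/12) = 396.75 mm²); Merging all regions: only the r=11.5 cylinder at (9.5, 6) is present, so the union is just that shape — area = 396.75 mm². At z = 17.4: the cylinder is not intersected at this z (z outside [0, 5]); the r=11.5 cylinder at (9.5, 6) gives a regular 12-gon of circumradius 11.5 (constant along its height) (area = (12/2)·11.500²·sin(360°/12) = 396.75 mm²); Combining (union): only the r=11.5 cylinder at (9.5, 6) is present, so the union is just that shape — area = 396.75 mm². Checking containment: the cross-section at z = 17.4 is a subset of the cross-section at z = 5.4.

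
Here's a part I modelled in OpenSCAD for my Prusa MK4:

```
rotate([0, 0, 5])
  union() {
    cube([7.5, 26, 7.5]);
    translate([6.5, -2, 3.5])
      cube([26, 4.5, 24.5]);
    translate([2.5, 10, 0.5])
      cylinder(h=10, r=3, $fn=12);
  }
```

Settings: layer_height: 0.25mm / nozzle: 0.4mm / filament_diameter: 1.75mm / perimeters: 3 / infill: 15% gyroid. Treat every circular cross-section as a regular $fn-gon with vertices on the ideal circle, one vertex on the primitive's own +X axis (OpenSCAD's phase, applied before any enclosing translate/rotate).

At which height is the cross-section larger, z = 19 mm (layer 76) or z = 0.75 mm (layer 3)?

layer 3 (z = 0.75 mm)

Layer 76 (z = 19): the cube does not reach this height (z outside [0, 7.5]); the cube at (6.5, -2) is present — its section is the full 26×4.5 rectangle (area 117.00 mm²); the cylinder at (2.5, 10) is absent (z outside [0.5, 10.5]); Taking the union: only the 26×4.5 cube at (6.5, -2) is present, so the union is just that shape — area = 117.00 mm²; (whole slice rotated 5° about Z — lengths, areas and connectivity unchanged). So its area = 117.00 mm². Layer 3 (z = 0.75): the 7.5×26 cube contributes its full rectangle (area 195.00 mm²); the cube at (6.5, -2) is not intersected at this z (z outside [3.5, 28]); the r=3 cylinder at (2.5, 10) contributes a regular 12-gon of circumradius 3 (area = (12/2)·3.000²·sin(360°/12) = 27.00 mm²); Combining (union): the regions partially overlap — summed areas 222.00 mm² minus the doubly-counted overlap 26.09 mm² gives 195.91 mm² — area = 195.91 mm²; (whole slice rotated 5° about Z — lengths, areas and connectivity unchanged). So its area = 195.91 mm². Layer 3 is larger (195.91 vs 117.00 mm²).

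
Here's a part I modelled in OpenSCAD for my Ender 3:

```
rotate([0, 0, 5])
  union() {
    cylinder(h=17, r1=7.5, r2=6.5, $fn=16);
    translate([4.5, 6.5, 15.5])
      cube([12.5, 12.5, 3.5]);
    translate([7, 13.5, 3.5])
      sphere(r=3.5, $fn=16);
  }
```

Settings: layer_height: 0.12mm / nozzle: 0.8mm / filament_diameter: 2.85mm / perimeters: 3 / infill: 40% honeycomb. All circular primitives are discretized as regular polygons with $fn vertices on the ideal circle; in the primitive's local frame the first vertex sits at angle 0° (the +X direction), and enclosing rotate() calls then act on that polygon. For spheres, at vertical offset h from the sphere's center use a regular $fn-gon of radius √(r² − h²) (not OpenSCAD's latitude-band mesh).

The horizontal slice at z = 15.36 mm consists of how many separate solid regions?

At z = 15.36 mm: the cone: at t=0.904 of its height the radius interpolates to r₁+(r₂−r₁)t = 6.596, giving a regular 16-gon of that circumradius; the cube at (4.5, 6.5) does not reach this height (z outside [15.5, 19]); the sphere at (7, 13.5) does not reach this height (|z−center|=11.860 > r=3.5); Merging all regions: only the cone is present, so the union is just that shape — 1 connected region; (rotated 5° about Z; rotation is an isometry so areas/perimeters/island counts are preserved). The result has 1 disconnected region.

1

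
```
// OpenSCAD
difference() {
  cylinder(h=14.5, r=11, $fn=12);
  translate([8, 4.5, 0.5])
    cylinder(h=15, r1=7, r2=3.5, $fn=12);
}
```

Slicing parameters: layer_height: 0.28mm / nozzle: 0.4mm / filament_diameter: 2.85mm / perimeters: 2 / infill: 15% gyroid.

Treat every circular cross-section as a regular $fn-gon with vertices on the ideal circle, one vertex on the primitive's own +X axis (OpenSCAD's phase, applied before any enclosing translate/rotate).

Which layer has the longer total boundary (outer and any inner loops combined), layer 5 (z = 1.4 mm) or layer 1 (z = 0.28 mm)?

Layer 5 (z = 1.4): the r=11 cylinder gives a regular 12-gon of circumradius 11 (constant along its height) (perimeter = 2·12·11.000·sin(180°/12) = 68.33 mm); the cone at (8, 4.5) contributes a regular 12-gon of circumradius 6.790 (interpolated between r1=7 and r2=3.5 at t=0.060) (perimeter = 2·12·6.790·sin(180°/12) = 42.18 mm); Subtracting the remaining from the first: starting from the r=11 cylinder, the cone at (8, 4.5) partially overlaps it — only the 80.50 mm² overlap (of its 138.31 mm²) is removed, clipping the outline — boundary = 73.40 mm. So its perimeter = 73.40 mm. Layer 1 (z = 0.28): the r=11 cylinder gives a regular 12-gon of circumradius 11 (constant along its height) (perimeter = 2·12·11.000·sin(180°/12) = 68.33 mm); the cone at (8, 4.5) does not reach this height (z outside [0.5, 15.5]); Subtracting the remaining from the first: none of the subtracted shapes is present at this height, so the r=11 cylinder is unchanged — boundary = 68.33 mm. So its perimeter = 68.33 mm. Layer 5 is larger (73.40 vs 68.33 mm).

layer 5 (z = 1.4 mm)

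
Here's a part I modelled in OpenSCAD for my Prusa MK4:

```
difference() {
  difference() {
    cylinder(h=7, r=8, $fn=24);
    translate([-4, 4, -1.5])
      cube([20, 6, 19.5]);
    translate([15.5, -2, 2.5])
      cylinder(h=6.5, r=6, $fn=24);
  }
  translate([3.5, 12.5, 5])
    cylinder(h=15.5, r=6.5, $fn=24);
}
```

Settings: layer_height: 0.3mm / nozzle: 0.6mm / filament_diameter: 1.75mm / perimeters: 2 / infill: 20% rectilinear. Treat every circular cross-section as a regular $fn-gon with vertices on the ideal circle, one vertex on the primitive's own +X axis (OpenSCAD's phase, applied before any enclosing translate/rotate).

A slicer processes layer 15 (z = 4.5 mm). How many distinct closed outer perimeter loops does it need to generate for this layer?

At z = 4.5 mm: the r=8 cylinder contributes a regular 24-gon of circumradius 8; the cube at (-4, 4) (footprint 20×6) is included at this height; the cylinder at (15.5, -2): section is a regular 24-gon, circumradius r=6; Subtracting the remaining from the first: starting from the r=8 cylinder, the 20×6 cube at (-4, 4) partially overlaps it — only the 33.69 mm² overlap (of its 120.00 mm²) is removed, clipping the outline; the r=6 cylinder at (15.5, -2) misses the remaining region (no effect) — 1 connected region; the cylinder at (3.5, 12.5) is not intersected at this z (z outside [5, 20.5]); Subtracting the remaining from the first: none of the subtracted shapes is present at this height, so that combined region is unchanged — 1 connected region. The result has 1 disconnected region.

1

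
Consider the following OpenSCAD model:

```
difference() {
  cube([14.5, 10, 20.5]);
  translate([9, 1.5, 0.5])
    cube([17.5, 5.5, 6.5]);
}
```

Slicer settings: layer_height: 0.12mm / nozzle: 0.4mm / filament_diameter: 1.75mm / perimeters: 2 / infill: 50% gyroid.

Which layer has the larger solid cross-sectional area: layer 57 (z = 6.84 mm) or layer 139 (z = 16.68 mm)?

layer 139 (z = 16.68 mm)

Layer 57 (z = 6.84): the 14.5×10 cube contributes its full rectangle (area 145.00 mm²); the cube at (9, 1.5) is present — its section is the full 17.5×5.5 rectangle (area 96.25 mm²); After the difference (first − rest): starting from the 14.5×10 cube (145.00 mm²), the 17.5×5.5 cube at (9, 1.5) partially overlaps it — only the 30.25 mm² overlap (of its 96.25 mm²) is removed, clipping the outline — area = 114.75 mm². So its area = 114.75 mm². Layer 139 (z = 16.68): the cube is present — its section is the full 14.5×10 rectangle (area 145.00 mm²); the cube at (9, 1.5) is not intersected at this z (z outside [0.5, 7]); Subtracting the remaining from the first: none of the subtracted shapes is present at this height, so the 14.5×10 cube is unchanged — area = 145.00 mm². So its area = 145.00 mm². Layer 139 is larger (145.00 vs 114.75 mm²).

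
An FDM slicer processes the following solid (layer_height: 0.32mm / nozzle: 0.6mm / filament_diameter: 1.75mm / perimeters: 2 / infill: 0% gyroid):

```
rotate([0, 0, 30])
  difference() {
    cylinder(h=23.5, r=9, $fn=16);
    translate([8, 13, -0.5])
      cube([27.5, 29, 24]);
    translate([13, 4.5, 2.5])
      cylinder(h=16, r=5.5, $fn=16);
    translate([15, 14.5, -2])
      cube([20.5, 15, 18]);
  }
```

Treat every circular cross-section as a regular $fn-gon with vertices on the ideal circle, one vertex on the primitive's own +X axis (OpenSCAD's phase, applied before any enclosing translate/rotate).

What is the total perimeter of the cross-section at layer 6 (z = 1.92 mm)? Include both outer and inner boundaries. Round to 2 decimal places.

56.19 mm

At z = 1.92 mm: the cylinder: section is a regular 16-gon, circumradius r=9 (perimeter = 2·16·9.000·sin(180°/16) = 56.19 mm); the 27.5×29 cube at (8, 13) contributes its full rectangle (perimeter 113.00 mm); the cylinder at (13, 4.5) is not intersected at this z (z outside [2.5, 18.5]); the 20.5×15 cube at (15, 14.5) contributes its full rectangle (perimeter 71.00 mm); After the difference (first − rest): starting from the r=9 cylinder, the 27.5×29 cube at (8, 13) misses the remaining region (no effect); the 20.5×15 cube at (15, 14.5) misses the remaining region (no effect) — boundary = 56.19 mm; (whole slice rotated 30° about Z — lengths, areas and connectivity unchanged). Overall, the cross-section is a single solid region. Total boundary length (outer) = 56.19 mm.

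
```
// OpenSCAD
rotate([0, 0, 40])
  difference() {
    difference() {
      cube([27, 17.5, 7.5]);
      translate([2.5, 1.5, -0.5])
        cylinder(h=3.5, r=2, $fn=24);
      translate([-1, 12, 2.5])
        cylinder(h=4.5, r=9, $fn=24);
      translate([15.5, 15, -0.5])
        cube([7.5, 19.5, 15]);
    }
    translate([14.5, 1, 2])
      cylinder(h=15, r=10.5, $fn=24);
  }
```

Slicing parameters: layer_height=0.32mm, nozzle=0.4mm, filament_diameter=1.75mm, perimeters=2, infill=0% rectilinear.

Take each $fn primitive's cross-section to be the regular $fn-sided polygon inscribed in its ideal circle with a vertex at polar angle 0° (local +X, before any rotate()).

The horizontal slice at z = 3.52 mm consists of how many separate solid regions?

At z = 3.52 mm: the cube is present — its section is the full 27×17.5 rectangle; the cylinder at (2.5, 1.5) does not reach this height (z outside [-0.5, 3]); the cylinder at (-1, 12): section is a regular 24-gon, circumradius r=9; the cube at (15.5, 15) (footprint 7.5×19.5) is included at this height; Subtracting the remaining from the first: starting from the 27×17.5 cube, the r=9 cylinder at (-1, 12) partially overlaps it — only the 94.37 mm² overlap (of its 251.57 mm²) is removed, clipping the outline; the 7.5×19.5 cube at (15.5, 15) partially overlaps it — only the 18.75 mm² overlap (of its 146.25 mm²) is removed, clipping the outline — 1 connected region; the r=10.5 cylinder at (14.5, 1) gives a regular 24-gon of circumradius 10.5 (constant along its height); After the difference (first − rest): starting from that combined region, the r=10.5 cylinder at (14.5, 1) partially overlaps it — only the 191.07 mm² overlap (of its 342.42 mm²) is removed, clipping the outline — 2 connected regions; (whole slice rotated 40° about Z — lengths, areas and connectivity unchanged). The result has 2 disconnected regions.

2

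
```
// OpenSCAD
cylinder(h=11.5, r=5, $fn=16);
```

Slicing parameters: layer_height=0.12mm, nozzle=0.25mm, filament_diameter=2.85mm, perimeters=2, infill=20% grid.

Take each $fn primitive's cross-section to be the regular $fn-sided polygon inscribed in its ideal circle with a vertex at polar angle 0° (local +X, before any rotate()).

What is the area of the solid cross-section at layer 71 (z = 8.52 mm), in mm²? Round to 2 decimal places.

At z = 8.52 mm: the r=5 cylinder gives a regular 16-gon of circumradius 5 (constant along its height) (area = (16/2)·5.000²·sin(360°/16) = 76.54 mm²). Overall, the cross-section is a single solid region. Net area = 76.54 mm².

76.54 mm²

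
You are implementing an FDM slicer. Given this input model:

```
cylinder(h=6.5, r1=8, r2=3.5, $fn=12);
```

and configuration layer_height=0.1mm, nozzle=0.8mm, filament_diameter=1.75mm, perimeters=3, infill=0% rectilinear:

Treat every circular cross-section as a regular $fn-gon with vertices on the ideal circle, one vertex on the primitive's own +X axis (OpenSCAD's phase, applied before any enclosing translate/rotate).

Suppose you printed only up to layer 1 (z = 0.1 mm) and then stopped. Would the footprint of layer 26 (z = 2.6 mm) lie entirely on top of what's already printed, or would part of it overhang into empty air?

entirely on top

Compare the two slices. At z = 0.1: the cone (r1=8→r2=3.5) has section circumradius 7.931 here — a regular 12-gon (area = (12/2)·7.931²·sin(360°/12) = 188.69 mm²). At z = 2.6: the cone: at t=0.400 of its height the radius interpolates to r₁+(r₂−r₁)t = 6.200, giving a regular 12-gon of that circumradius (area = (12/2)·6.200²·sin(360°/12) = 115.32 mm²). Checking containment: the cross-section at z = 2.6 is a subset of the cross-section at z = 0.1.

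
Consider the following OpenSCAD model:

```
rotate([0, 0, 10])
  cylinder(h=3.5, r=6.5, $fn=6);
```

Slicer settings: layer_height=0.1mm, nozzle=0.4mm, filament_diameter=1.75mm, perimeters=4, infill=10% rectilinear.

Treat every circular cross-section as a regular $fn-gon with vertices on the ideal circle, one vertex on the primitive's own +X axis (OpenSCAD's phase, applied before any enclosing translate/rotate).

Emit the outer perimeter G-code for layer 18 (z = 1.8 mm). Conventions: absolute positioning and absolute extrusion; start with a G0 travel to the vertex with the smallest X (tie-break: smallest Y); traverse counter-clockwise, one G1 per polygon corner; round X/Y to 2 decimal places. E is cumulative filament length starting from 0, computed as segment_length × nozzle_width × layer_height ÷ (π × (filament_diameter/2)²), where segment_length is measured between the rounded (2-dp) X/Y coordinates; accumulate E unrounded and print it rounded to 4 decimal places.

G0 X-6.40 Y-1.13 Z1.80
G1 X-2.22 Y-6.11 E0.1081
G1 X4.18 Y-4.98 E0.2162
G1 X6.40 Y1.13 E0.3243
G1 X2.22 Y6.11 E0.4324
G1 X-4.18 Y4.98 E0.5405
G1 X-6.40 Y-1.13 E0.6486

At z = 1.8 mm: the r=6.5 cylinder contributes a regular 6-gon of circumradius 6.5; (rotated 10° about Z; rotation is an isometry so areas/perimeters/island counts are preserved). The outline is a single polygon with 6 vertices. Extrusion per mm of travel: 0.4 × 0.1 / (π × 0.875²) = 0.016630. Accumulating E over each segment gives final E = 0.6486.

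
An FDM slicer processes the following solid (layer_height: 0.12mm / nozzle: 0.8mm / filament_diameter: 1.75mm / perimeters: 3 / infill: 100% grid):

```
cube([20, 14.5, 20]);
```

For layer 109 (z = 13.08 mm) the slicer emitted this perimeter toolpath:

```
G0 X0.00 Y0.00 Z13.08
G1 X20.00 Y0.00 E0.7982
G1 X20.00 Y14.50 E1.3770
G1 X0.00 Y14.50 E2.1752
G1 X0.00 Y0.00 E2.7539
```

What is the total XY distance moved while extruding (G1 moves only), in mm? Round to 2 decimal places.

Sum the Euclidean lengths of each G1 segment: total = 69.00 mm.

69.00 mm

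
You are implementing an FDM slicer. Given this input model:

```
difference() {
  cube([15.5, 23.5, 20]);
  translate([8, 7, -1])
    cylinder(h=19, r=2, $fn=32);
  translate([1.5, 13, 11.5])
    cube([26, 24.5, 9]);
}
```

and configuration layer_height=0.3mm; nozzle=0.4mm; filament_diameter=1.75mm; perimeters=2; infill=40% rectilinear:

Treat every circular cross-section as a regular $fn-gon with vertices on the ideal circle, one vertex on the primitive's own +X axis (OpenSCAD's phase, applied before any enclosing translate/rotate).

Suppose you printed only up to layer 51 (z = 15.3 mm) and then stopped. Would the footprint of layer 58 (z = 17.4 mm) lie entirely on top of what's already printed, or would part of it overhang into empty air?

entirely on top

Compare the two slices. At z = 15.3: the 15.5×23.5 cube contributes its full rectangle (area 364.25 mm²); the r=2 cylinder at (8, 7) contributes a regular 32-gon of circumradius 2 (area = (32/2)·2.000²·sin(360°/32) = 12.49 mm²); the cube at (1.5, 13) (footprint 26×24.5) is included at this height (area 637.00 mm²); Taking the first minus the rest: starting from the 15.5×23.5 cube (364.25 mm²), the r=2 cylinder at (8, 7) lies wholly inside it (removes its full 12.49 mm² and its 12.55 mm outline becomes a hole wall); the 26×24.5 cube at (1.5, 13) partially overlaps it — only the 147.00 mm² overlap (of its 637.00 mm²) is removed, clipping the outline — area = 204.76 mm². At z = 17.4: the cube (footprint 15.5×23.5) is included at this height (area 364.25 mm²); the r=2 cylinder at (8, 7) contributes a regular 32-gon of circumradius 2 (area = (32/2)·2.000²·sin(360°/32) = 12.49 mm²); the cube at (1.5, 13) is present — its section is the full 26×24.5 rectangle (area 637.00 mm²); Taking the first minus the rest: starting from the 15.5×23.5 cube (364.25 mm²), the r=2 cylinder at (8, 7) lies wholly inside it (removes its full 12.49 mm² and its 12.55 mm outline becomes a hole wall); the 26×24.5 cube at (1.5, 13) partially overlaps it — only the 147.00 mm² overlap (of its 637.00 mm²) is removed, clipping the outline — area = 204.76 mm². Checking containment: the cross-section at z = 17.4 is a subset of the cross-section at z = 15.3.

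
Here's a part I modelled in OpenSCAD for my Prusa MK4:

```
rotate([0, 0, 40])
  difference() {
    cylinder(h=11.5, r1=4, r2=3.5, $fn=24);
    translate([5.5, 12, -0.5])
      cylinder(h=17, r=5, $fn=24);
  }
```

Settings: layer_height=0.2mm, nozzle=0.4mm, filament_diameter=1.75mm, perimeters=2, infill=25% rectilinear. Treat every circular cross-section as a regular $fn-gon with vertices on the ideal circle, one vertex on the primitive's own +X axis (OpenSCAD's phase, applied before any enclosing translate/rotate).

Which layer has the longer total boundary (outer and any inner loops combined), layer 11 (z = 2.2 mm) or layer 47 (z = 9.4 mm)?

layer 11 (z = 2.2 mm)

Layer 11 (z = 2.2): the cone (r1=4→r2=3.5) has section circumradius 3.904 here — a regular 24-gon (perimeter = 2·24·3.904·sin(180°/24) = 24.46 mm); the r=5 cylinder at (5.5, 12) contributes a regular 24-gon of circumradius 5 (perimeter = 2·24·5.000·sin(180°/24) = 31.33 mm); Subtracting the remaining from the first: starting from the cone, the r=5 cylinder at (5.5, 12) misses the remaining region (no effect) — boundary = 24.46 mm; (whole slice rotated 40° about Z — lengths, areas and connectivity unchanged). So its perimeter = 24.46 mm. Layer 47 (z = 9.4): the cone contributes a regular 24-gon of circumradius 3.591 (interpolated between r1=4 and r2=3.5 at t=0.817) (perimeter = 2·24·3.591·sin(180°/24) = 22.50 mm); the cylinder at (5.5, 12): section is a regular 24-gon, circumradius r=5 (perimeter = 2·24·5.000·sin(180°/24) = 31.33 mm); After the difference (first − rest): starting from the cone, the r=5 cylinder at (5.5, 12) misses the remaining region (no effect) — boundary = 22.50 mm; (whole slice rotated 40° about Z — lengths, areas and connectivity unchanged). So its perimeter = 22.50 mm. Layer 11 is larger (24.46 vs 22.50 mm).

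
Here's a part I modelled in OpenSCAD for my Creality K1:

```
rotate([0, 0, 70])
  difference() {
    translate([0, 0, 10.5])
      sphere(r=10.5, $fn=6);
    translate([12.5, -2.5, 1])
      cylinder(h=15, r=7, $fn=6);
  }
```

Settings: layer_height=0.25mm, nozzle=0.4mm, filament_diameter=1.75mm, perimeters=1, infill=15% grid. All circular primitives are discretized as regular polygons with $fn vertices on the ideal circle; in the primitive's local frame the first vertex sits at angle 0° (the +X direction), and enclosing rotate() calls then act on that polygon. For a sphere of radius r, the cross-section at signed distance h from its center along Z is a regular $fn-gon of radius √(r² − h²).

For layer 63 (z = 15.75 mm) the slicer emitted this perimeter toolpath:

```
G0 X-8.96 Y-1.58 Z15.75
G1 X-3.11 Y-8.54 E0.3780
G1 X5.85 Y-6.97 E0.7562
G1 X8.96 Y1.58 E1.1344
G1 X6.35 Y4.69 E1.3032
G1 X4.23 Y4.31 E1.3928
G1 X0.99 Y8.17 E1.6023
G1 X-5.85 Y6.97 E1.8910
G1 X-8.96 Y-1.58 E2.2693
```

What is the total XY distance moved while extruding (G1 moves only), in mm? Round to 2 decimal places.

Sum the Euclidean lengths of each G1 segment: total = 54.58 mm.

54.58 mm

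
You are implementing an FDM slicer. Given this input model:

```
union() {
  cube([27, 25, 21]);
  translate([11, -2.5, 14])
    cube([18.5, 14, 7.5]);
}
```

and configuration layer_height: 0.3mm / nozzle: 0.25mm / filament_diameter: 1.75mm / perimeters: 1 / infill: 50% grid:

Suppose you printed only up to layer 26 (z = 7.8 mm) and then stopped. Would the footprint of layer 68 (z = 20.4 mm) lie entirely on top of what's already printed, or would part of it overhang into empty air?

part overhangs

Compare the two slices. At z = 7.8: the cube is present — its section is the full 27×25 rectangle (area 675.00 mm²); the cube at (11, -2.5) does not reach this height (z outside [14, 21.5]); Combining (union): only the 27×25 cube is present, so the union is just that shape — area = 675.00 mm². At z = 20.4: the cube (footprint 27×25) is included at this height (area 675.00 mm²); the 18.5×14 cube at (11, -2.5) contributes its full rectangle (area 259.00 mm²); Combining (union): the regions partially overlap — summed areas 934.00 mm² minus the doubly-counted overlap 184.00 mm² gives 750.00 mm² — area = 750.00 mm². Checking containment: at z = 20.4 the cross-section extends beyond the z = 7.8 cross-section by about 75.00 mm².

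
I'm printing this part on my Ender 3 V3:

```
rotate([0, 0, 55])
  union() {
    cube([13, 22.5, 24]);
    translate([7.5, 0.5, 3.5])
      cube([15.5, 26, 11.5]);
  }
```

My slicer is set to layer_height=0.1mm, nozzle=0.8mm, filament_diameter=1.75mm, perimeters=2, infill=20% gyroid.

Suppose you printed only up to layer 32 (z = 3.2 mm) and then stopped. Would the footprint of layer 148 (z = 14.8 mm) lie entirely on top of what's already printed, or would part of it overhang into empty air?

part overhangs

Compare the two slices. At z = 3.2: the 13×22.5 cube contributes its full rectangle (area 292.50 mm²); the cube at (7.5, 0.5) is absent (z outside [3.5, 15]); Merging all regions: only the 13×22.5 cube is present, so the union is just that shape — area = 292.50 mm²; (rotated 55° about Z; rotation is an isometry so areas/perimeters/island counts are preserved). At z = 14.8: the cube (footprint 13×22.5) is included at this height (area 292.50 mm²); the cube at (7.5, 0.5) is present — its section is the full 15.5×26 rectangle (area 403.00 mm²); Combining (union): the regions partially overlap — summed areas 695.50 mm² minus the doubly-counted overlap 121.00 mm² gives 574.50 mm² — area = 574.50 mm²; (rotated 55° about Z; rotation is an isometry so areas/perimeters/island counts are preserved). Checking containment: at z = 14.8 the cross-section extends beyond the z = 3.2 cross-section by about 282.00 mm².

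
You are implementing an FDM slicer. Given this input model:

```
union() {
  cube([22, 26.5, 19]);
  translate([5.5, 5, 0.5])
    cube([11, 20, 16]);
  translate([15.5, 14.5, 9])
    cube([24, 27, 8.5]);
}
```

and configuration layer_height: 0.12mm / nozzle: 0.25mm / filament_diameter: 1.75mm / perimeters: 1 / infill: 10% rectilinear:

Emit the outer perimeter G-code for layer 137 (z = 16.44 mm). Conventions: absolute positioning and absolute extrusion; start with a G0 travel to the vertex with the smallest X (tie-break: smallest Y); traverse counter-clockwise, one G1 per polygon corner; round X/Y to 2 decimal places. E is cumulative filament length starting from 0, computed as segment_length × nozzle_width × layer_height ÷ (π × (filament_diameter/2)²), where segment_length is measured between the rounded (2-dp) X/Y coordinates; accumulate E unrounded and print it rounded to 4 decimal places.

G0 X0.00 Y0.00 Z16.44
G1 X22.00 Y0.00 E0.2744
G1 X22.00 Y14.50 E0.4552
G1 X39.50 Y14.50 E0.6735
G1 X39.50 Y41.50 E1.0103
G1 X15.50 Y41.50 E1.3096
G1 X15.50 Y26.50 E1.4967
G1 X0.00 Y26.50 E1.6900
G1 X0.00 Y0.00 E2.0206

At z = 16.44 mm: the cube (footprint 22×26.5) is included at this height; the cube at (5.5, 5) (footprint 11×20) is included at this height; the cube at (15.5, 14.5) (footprint 24×27) is included at this height; Combining (union): the regions partially overlap (shared area 298.00 mm²), so overlapping operands fuse into one piece — 1 connected region. The outline is a single polygon with 8 vertices. Extrusion per mm of travel: 0.25 × 0.12 / (π × 0.875²) = 0.012473. Accumulating E over each segment gives final E = 2.0206.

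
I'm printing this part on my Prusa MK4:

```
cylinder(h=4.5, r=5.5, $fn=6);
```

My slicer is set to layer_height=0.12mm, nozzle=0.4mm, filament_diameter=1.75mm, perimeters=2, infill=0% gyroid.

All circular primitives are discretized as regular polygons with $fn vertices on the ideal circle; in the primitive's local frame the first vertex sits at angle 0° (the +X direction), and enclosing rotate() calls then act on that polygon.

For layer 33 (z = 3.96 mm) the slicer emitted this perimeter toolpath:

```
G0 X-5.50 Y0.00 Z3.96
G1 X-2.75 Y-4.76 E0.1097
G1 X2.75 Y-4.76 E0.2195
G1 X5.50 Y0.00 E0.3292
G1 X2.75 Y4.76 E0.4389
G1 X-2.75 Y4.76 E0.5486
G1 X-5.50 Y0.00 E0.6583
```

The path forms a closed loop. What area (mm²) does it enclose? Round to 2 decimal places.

Apply the shoelace formula to the sequence of (X, Y) vertices; enclosed area = 78.54 mm².

78.54 mm²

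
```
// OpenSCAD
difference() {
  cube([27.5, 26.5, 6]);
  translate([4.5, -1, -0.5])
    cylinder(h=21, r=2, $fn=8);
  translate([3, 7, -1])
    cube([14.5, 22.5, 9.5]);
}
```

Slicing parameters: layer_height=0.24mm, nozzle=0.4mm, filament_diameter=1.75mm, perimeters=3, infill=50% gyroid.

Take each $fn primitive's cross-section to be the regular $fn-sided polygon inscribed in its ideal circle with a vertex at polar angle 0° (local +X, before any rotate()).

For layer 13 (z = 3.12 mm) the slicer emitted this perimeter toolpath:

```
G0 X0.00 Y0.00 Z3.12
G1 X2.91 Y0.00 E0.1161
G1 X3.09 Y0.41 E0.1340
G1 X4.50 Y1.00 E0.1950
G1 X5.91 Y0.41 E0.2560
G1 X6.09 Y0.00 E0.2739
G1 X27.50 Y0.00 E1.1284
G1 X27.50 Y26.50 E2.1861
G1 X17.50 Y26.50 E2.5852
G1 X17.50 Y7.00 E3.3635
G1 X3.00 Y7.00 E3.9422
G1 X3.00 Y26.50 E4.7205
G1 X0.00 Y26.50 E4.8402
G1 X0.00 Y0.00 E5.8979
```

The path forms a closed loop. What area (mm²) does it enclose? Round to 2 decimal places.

Apply the shoelace formula to the sequence of (X, Y) vertices; enclosed area = 443.94 mm².

443.94 mm²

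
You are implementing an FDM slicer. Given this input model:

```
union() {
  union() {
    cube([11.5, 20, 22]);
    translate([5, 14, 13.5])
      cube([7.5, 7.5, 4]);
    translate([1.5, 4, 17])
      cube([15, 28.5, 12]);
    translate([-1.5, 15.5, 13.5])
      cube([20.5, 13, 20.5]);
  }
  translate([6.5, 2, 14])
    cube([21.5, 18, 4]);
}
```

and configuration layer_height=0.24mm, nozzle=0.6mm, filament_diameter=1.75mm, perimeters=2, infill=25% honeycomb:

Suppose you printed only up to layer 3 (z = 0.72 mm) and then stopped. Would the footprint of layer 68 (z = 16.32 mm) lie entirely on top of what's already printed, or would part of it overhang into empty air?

part overhangs

Compare the two slices. At z = 0.72: the cube is present — its section is the full 11.5×20 rectangle (area 230.00 mm²); the cube at (5, 14) does not reach this height (z outside [13.5, 17.5]); the cube at (1.5, 4) is absent (z outside [17, 29]); the cube at (-1.5, 15.5) is not intersected at this z (z outside [13.5, 34]); Combining (union): only the 11.5×20 cube is present, so the union is just that shape — area = 230.00 mm²; the cube at (6.5, 2) is not intersected at this z (z outside [14, 18]); Combining (union): only that combined region is present, so the union is just that shape — area = 230.00 mm². At z = 16.32: the cube is present — its section is the full 11.5×20 rectangle (area 230.00 mm²); the cube at (5, 14) is present — its section is the full 7.5×7.5 rectangle (area 56.25 mm²); the cube at (1.5, 4) does not reach this height (z outside [17, 29]); the cube at (-1.5, 15.5) is present — its section is the full 20.5×13 rectangle (area 266.50 mm²); Taking the union: the regions partially overlap — summed areas 552.75 mm² minus the doubly-counted overlap 106.50 mm² gives 446.25 mm² — area = 446.25 mm²; the 21.5×18 cube at (6.5, 2) contributes its full rectangle (area 387.00 mm²); Merging all regions: the regions partially overlap — summed areas 833.25 mm² minus the doubly-counted overlap 125.25 mm² gives 708.00 mm² — area = 708.00 mm². Checking containment: at z = 16.32 the cross-section extends beyond the z = 0.72 cross-section by about 478.00 mm².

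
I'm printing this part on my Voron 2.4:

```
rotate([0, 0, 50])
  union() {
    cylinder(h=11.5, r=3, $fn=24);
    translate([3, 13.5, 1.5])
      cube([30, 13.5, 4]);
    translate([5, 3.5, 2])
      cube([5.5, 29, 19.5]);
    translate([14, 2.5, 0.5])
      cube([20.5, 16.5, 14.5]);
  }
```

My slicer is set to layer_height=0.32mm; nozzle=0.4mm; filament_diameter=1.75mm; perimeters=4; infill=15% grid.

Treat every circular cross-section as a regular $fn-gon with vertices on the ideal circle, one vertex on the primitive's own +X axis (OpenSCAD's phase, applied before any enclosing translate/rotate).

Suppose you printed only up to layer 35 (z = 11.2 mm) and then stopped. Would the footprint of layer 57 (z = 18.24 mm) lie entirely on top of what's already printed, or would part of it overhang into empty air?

entirely on top

Compare the two slices. At z = 11.2: the r=3 cylinder contributes a regular 24-gon of circumradius 3 (area = (24/2)·3.000²·sin(360°/24) = 27.95 mm²); the cube at (3, 13.5) is absent (z outside [1.5, 5.5]); the cube at (5, 3.5) (footprint 5.5×29) is included at this height (area 159.50 mm²); the 20.5×16.5 cube at (14, 2.5) contributes its full rectangle (area 338.25 mm²); Taking the union: the 3 present regions are separate (no shared area or edge), so areas and boundary lengths simply add and each stays a separate island — area = 525.70 mm²; (whole slice rotated 50° about Z — lengths, areas and connectivity unchanged). At z = 18.24: the cylinder is absent (z outside [0, 11.5]); the cube at (3, 13.5) does not reach this height (z outside [1.5, 5.5]); the cube at (5, 3.5) is present — its section is the full 5.5×29 rectangle (area 159.50 mm²); the cube at (14, 2.5) does not reach this height (z outside [0.5, 15]); Combining (union): only the 5.5×29 cube at (5, 3.5) is present, so the union is just that shape — area = 159.50 mm²; (rotated 50° about Z; rotation is an isometry so areas/perimeters/island counts are preserved). Checking containment: the cross-section at z = 18.24 is a subset of the cross-section at z = 11.2.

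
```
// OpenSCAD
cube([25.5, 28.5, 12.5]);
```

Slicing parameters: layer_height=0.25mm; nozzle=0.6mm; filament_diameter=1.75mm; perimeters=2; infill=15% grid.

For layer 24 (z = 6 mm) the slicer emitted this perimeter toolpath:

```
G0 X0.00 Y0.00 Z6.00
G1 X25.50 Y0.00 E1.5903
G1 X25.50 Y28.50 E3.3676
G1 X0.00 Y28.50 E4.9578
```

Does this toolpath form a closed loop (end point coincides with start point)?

Start point (G0): (0.00, 0.00). End point (last G1): the path does not return to the start — open.

no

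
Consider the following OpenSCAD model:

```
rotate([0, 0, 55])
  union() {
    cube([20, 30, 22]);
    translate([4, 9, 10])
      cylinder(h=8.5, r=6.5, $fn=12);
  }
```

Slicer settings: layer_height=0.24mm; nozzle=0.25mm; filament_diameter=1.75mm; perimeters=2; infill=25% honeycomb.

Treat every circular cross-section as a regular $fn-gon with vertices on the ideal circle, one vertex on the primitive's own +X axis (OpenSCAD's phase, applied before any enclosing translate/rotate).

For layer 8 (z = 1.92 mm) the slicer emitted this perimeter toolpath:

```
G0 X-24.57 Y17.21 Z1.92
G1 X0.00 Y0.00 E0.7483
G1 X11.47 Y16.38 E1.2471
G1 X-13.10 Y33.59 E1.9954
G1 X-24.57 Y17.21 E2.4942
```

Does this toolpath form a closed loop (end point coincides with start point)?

yes

Start point (G0): (-24.57, 17.21). End point (last G1): the path returns to the start — closed.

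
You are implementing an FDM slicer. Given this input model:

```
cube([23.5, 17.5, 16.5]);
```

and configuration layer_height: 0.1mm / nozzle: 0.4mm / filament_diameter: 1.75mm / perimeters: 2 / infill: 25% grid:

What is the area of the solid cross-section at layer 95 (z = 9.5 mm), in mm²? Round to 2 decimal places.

411.25 mm²

At z = 9.5 mm: the cube (footprint 23.5×17.5) is included at this height (area 411.25 mm²). Overall, the cross-section is a single solid region. Net area = 411.25 mm².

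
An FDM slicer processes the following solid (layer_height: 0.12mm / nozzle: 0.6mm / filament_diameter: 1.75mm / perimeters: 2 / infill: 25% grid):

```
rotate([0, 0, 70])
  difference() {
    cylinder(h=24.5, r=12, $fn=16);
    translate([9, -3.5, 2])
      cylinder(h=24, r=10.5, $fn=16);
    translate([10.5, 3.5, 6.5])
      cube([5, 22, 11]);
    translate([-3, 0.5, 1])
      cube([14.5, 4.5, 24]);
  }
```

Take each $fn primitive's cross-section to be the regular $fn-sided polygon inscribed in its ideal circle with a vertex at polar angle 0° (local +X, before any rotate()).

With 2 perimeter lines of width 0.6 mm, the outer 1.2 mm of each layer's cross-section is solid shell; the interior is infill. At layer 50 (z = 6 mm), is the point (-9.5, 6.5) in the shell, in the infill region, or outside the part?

shell

At z = 6 mm: the r=12 cylinder gives a regular 16-gon of circumradius 12 (constant along its height); the r=10.5 cylinder at (9, -3.5) gives a regular 16-gon of circumradius 10.5 (constant along its height); the cube at (10.5, 3.5) is not intersected at this z (z outside [6.5, 17.5]); the cube at (-3, 0.5) (footprint 14.5×4.5) is included at this height; Taking the first minus the rest: starting from the r=12 cylinder, the r=10.5 cylinder at (9, -3.5) partially overlaps it — only the 178.98 mm² overlap (of its 337.53 mm²) is removed, clipping the outline; the 14.5×4.5 cube at (-3, 0.5) partially overlaps it — only the 17.54 mm² overlap (of its 65.25 mm²) is removed, clipping the outline — 1 connected region; (rotated 70° about Z; rotation is an isometry so areas/perimeters/island counts are preserved). Overall, the cross-section is a single solid region. Undo the 70° rotation: the query point maps to (2.859, 11.150) in the un-rotated model frame. The nearest boundary edge runs (0.00, 12.00)→(4.59, 11.09); distance from the point to it = 0.28 mm. The point is inside the cross-section, 0.28 mm from the nearest boundary — within the 1.2 mm shell band (2 × 0.6).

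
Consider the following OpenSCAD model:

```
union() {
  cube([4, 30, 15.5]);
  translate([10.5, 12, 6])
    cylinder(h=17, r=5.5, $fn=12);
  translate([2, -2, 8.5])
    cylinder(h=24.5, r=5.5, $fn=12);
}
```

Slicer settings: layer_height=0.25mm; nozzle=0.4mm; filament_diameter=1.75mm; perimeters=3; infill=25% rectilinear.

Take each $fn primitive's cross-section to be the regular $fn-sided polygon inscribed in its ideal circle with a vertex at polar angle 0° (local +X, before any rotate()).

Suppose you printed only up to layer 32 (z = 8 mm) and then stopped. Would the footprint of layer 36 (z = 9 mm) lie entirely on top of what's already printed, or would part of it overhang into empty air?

Compare the two slices. At z = 8: the cube (footprint 4×30) is included at this height (area 120.00 mm²); the r=5.5 cylinder at (10.5, 12) gives a regular 12-gon of circumradius 5.5 (constant along its height) (area = (12/2)·5.500²·sin(360°/12) = 90.75 mm²); the cylinder at (2, -2) does not reach this height (z outside [8.5, 33]); Taking the union: the 2 present regions are separate (no shared area or edge), so areas and boundary lengths simply add and each stays a separate island — area = 210.75 mm². At z = 9: the cube is present — its section is the full 4×30 rectangle (area 120.00 mm²); the r=5.5 cylinder at (10.5, 12) contributes a regular 12-gon of circumradius 5.5 (area = (12/2)·5.500²·sin(360°/12) = 90.75 mm²); the r=5.5 cylinder at (2, -2) gives a regular 12-gon of circumradius 5.5 (constant along its height) (area = (12/2)·5.500²·sin(360°/12) = 90.75 mm²); Taking the union: the regions partially overlap — summed areas 301.50 mm² minus the doubly-counted overlap 12.93 mm² gives 288.57 mm² — area = 288.57 mm². Checking containment: at z = 9 the cross-section extends beyond the z = 8 cross-section by about 77.82 mm².

part overhangs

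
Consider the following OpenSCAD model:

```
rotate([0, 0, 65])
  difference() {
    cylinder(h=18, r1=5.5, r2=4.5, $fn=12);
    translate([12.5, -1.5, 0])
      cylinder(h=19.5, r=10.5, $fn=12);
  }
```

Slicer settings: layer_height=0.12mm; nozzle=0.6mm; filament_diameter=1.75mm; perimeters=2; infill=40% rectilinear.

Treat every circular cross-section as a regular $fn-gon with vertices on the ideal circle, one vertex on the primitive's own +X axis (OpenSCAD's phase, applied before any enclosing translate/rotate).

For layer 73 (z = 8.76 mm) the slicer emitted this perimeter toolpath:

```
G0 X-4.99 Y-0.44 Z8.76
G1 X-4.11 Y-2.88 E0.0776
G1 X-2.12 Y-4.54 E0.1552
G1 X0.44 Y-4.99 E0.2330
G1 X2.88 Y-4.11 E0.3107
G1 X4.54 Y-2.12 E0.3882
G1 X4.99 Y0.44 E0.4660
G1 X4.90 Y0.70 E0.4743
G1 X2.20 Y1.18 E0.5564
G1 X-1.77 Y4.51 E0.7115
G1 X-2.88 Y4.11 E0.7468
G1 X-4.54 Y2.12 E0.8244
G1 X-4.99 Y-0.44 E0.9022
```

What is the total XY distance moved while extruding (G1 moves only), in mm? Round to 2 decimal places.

Sum the Euclidean lengths of each G1 segment: total = 30.14 mm.

30.14 mm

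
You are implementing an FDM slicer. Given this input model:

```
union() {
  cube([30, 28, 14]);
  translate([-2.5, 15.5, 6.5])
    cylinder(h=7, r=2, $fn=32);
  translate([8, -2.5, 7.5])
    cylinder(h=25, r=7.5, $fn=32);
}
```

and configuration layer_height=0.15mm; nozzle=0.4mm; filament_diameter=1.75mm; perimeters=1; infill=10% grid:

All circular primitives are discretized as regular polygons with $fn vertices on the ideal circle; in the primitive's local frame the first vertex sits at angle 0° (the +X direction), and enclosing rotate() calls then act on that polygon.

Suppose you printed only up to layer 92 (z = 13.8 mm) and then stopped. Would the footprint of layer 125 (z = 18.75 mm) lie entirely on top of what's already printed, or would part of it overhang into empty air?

entirely on top

Compare the two slices. At z = 13.8: the cube is present — its section is the full 30×28 rectangle (area 840.00 mm²); the cylinder at (-2.5, 15.5) does not reach this height (z outside [6.5, 13.5]); the r=7.5 cylinder at (8, -2.5) contributes a regular 32-gon of circumradius 7.5 (area = (32/2)·7.500²·sin(360°/32) = 175.58 mm²); Taking the union: the regions partially overlap — summed areas 1015.58 mm² minus the doubly-counted overlap 51.13 mm² gives 964.45 mm² — area = 964.45 mm². At z = 18.75: the cube does not reach this height (z outside [0, 14]); the cylinder at (-2.5, 15.5) is not intersected at this z (z outside [6.5, 13.5]); the r=7.5 cylinder at (8, -2.5) gives a regular 32-gon of circumradius 7.5 (constant along its height) (area = (32/2)·7.500²·sin(360°/32) = 175.58 mm²); Taking the union: only the r=7.5 cylinder at (8, -2.5) is present, so the union is just that shape — area = 175.58 mm². Checking containment: the cross-section at z = 18.75 is a subset of the cross-section at z = 13.8.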